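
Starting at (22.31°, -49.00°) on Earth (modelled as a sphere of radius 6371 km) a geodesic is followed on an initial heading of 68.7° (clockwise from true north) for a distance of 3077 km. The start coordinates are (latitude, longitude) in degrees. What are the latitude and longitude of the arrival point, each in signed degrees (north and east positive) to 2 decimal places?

29.49°, -19.19°

Angular distance δ = d/R = 3077/6371 = 0.48297 rad; initial bearing θ = 1.1990 rad.
sin φ₂ = sin φ₁ cos δ + cos φ₁ sin δ cos θ = (0.3796)(0.8856) + (0.9251)(0.4644)(0.3633) = 0.4923, so φ₂ = 29.49°.
Δλ = atan2(sin θ sin δ cos φ₁, cos δ − sin φ₁ sin φ₂) = atan2(0.4003, 0.6987) = 29.808°.
λ₂ = -49.000° + 29.808° = -19.19°.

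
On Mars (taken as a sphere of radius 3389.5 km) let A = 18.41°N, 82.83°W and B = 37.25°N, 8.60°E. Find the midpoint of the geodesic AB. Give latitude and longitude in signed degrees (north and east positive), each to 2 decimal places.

36.98°, -42.25°

Central angle δ = 1.3976 rad. Interpolating on the sphere with fraction f = 0.5:
P = [sin((1−f)δ)·A + sin(fδ)·B] / sin δ = 0.6531·A + 0.6531·B in Cartesian coordinates,
giving P = (0.5913, -0.5371, 0.6016), i.e. latitude 36.98°, longitude -42.25°.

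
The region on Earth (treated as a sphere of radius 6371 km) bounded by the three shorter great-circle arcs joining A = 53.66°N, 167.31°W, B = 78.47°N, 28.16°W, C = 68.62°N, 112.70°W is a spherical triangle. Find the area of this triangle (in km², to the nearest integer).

Side lengths (central angles): a = 0.4044, b = 0.5050, c = 0.7959 rad; semiperimeter s = 0.8526.
By l'Huilier's theorem, tan(E/4) = √[tan(s/2) tan((s−a)/2) tan((s−b)/2) tan((s−c)/2)], giving spherical excess E = 0.0909 rad.
Area = E·R² = 0.0909 × (6371)² ≈ 3687831 km².

3687831 km²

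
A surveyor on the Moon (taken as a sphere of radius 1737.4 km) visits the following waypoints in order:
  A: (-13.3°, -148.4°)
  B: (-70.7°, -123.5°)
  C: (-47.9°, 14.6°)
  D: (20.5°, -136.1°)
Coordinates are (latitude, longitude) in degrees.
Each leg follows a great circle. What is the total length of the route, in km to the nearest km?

Leg A→B: central angle 1.0369 rad, distance 1801.5 km.
Leg B→C: central angle 1.0059 rad, distance 1747.6 km.
Leg C→D: central angle 2.5107 rad, distance 4362.0 km.
Total: 1801.5 + 1747.6 + 4362.0 ≈ 7911 km.

7911 km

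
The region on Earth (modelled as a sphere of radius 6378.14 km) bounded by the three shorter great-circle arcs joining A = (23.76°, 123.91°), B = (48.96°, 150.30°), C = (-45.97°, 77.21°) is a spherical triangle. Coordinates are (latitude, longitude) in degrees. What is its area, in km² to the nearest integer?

Side lengths (central angles): a = 1.9928, b = 1.4237, c = 0.5694 rad; semiperimeter s = 1.9929.
By l'Huilier's theorem, tan(E/4) = √[tan(s/2) tan((s−a)/2) tan((s−b)/2) tan((s−c)/2)], giving spherical excess E = 0.0238 rad.
Area = E·R² = 0.0238 × (6378.14)² ≈ 967130 km².

967130 km²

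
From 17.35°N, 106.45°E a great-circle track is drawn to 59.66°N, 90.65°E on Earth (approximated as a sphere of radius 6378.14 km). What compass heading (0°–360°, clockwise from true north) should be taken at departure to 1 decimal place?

With φ₁ = 0.3028, φ₂ = 1.0413, Δλ = -0.2758 rad, the forward-azimuth formula gives
θ = atan2( sin Δλ cos φ₂ , cos φ₁ sin φ₂ − sin φ₁ cos φ₂ cos Δλ ) = atan2(-0.1375, 0.6788) = -11.45°.
Adding 360° brings this into [0°, 360°): 348.5°.

348.5°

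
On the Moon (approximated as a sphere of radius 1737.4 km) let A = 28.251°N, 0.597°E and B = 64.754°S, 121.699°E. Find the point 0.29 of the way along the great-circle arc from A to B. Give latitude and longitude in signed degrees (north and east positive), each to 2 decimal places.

The central angle between A and B is δ = 2.2423 rad.
With f = 0.29, the slerp weights are sin((1−f)δ)/sin δ = 1.2771 and sin(fδ)/sin δ = 0.7733.
Weighted sum of the unit vectors: (1.2771)·(0.8808,0.0092,0.4733) + (0.7733)·(-0.2241,0.3629,-0.9045) = (0.9516, 0.2923, -0.0950).
Converting back: φ = atan2(z, √(x²+y²)) = -5.45°, λ = atan2(y, x) = 17.08°.

-5.45°, 17.08°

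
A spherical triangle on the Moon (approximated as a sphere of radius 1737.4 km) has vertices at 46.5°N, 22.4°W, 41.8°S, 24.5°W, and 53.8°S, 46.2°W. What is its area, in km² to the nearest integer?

723424 km²

Side lengths (central angles): a = 0.3272, b = 1.7858, c = 1.5415 rad; semiperimeter s = 1.8272.
By l'Huilier's theorem, tan(E/4) = √[tan(s/2) tan((s−a)/2) tan((s−b)/2) tan((s−c)/2)], giving spherical excess E = 0.2397 rad.
Area = E·R² = 0.2397 × (1737.4)² ≈ 723424 km².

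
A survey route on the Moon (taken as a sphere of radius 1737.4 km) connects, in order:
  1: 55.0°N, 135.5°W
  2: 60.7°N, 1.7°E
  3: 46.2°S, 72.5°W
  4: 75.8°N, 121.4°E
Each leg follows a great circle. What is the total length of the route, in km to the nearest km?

10060 km

Leg 1→2: central angle 1.0375 rad, distance 1802.5 km.
Leg 2→3: central angle 2.1379 rad, distance 3714.4 km.
Leg 3→4: central angle 2.6150 rad, distance 4543.3 km.
Total: 1802.5 + 3714.4 + 4543.3 ≈ 10060 km.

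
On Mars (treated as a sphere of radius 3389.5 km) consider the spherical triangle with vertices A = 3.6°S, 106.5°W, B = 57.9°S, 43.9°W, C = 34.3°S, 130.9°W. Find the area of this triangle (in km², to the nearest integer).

4617408 km²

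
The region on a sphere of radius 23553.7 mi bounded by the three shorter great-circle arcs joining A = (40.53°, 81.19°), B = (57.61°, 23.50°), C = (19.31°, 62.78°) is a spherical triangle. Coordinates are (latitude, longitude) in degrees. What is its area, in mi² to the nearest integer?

Side lengths (central angles): a = 0.8358, b = 0.4613, c = 0.6976 rad; semiperimeter s = 0.9974.
By l'Huilier's theorem, tan(E/4) = √[tan(s/2) tan((s−a)/2) tan((s−b)/2) tan((s−c)/2)], giving spherical excess E = 0.1709 rad.
Area = E·R² = 0.1709 × (23553.7)² ≈ 94826282 mi².

94826282 mi²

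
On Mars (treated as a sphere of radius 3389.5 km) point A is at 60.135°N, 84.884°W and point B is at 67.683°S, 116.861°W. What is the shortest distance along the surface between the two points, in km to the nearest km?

Let φ₁ = 1.0496 rad, φ₂ = -1.1813 rad, and Δλ = -0.5581 rad.
cos c = sin φ₁ sin φ₂ + cos φ₁ cos φ₂ cos Δλ = (0.8672)(-0.9251) + (0.4980)(0.3797)(0.8483) = -0.64185,
so c = arccos(-0.64185) = 2.26770 rad.
Distance = R·c = 3389.5 × 2.2677 ≈ 7686 km.

7686 km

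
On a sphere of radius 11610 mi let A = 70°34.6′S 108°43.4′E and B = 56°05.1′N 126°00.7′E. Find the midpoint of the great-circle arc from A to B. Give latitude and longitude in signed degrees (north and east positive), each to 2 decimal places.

-7.32°, 119.57°

The central angle between A and B is δ = 2.2212 rad.
With f = 0.5, the slerp weights are sin((1−f)δ)/sin δ = 1.1258 and sin(fδ)/sin δ = 1.1258.
Weighted sum of the unit vectors: (1.1258)·(-0.1067,0.3149,-0.9431) + (1.1258)·(-0.3281,0.4513,0.8299) = (-0.4895, 0.8626, -0.1275).
Converting back: φ = atan2(z, √(x²+y²)) = -7.32°, λ = atan2(y, x) = 119.57°.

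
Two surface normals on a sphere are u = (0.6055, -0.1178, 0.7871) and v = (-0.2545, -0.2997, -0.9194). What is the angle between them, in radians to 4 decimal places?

u·v = -0.8425; |u| = 1.0000, |v| = 0.9999.
cos θ = (u·v)/(|u||v|) = -0.8425, so θ = 2.5727 rad.

2.5727 rad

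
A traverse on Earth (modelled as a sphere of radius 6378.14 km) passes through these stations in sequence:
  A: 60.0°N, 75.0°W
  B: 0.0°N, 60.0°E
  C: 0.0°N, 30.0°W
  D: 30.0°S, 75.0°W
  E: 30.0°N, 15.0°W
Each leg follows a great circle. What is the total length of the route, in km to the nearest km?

Leg A→B: central angle 1.9322 rad, distance 12323.6 km.
Leg B→C: central angle 1.5708 rad, distance 10018.8 km.
Leg C→D: central angle 0.9117 rad, distance 5815.2 km.
Leg D→E: central angle 1.4455 rad, distance 9219.4 km.
Total: 12323.6 + 10018.8 + 5815.2 + 9219.4 ≈ 37377 km.

37377 km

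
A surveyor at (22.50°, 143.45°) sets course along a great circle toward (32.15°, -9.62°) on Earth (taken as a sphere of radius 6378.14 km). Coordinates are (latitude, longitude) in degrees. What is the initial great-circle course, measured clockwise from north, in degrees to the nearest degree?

334°

With φ₁ = 0.3927, φ₂ = 0.5611, Δλ = -2.6716 rad, the forward-azimuth formula gives
θ = atan2( sin Δλ cos φ₂ , cos φ₁ sin φ₂ − sin φ₁ cos φ₂ cos Δλ ) = atan2(-0.3835, 0.7805) = -26.16°.
Adding 360° brings this into [0°, 360°): 334°.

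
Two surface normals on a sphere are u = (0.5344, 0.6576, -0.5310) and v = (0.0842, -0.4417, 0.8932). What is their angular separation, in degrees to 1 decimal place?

u·v = -0.7198; |u| = 1.0000, |v| = 1.0000.
cos θ = (u·v)/(|u||v|) = -0.7198, so θ = 136.0°.

136.0°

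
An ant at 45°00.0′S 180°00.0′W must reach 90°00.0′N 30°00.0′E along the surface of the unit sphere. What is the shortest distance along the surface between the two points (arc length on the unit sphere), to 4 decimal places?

2.3562

Let φ₁ = -0.7854 rad, φ₂ = 1.5708 rad, and Δλ = -2.6180 rad.
cos c = sin φ₁ sin φ₂ + cos φ₁ cos φ₂ cos Δλ = (-0.7071)(1.0000) + (0.7071)(0.0000)(-0.8660) = -0.70711,
so c = arccos(-0.70711) = 2.35619 rad.
On the unit sphere the arc length equals the central angle: 2.3562.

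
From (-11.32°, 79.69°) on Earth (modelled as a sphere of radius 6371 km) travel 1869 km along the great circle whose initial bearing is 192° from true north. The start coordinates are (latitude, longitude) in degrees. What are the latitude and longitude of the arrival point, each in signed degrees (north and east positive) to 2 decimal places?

-27.73°, 75.80°

Angular distance δ = d/R = 1869/6371 = 0.29336 rad; initial bearing θ = 3.3510 rad.
sin φ₂ = sin φ₁ cos δ + cos φ₁ sin δ cos θ = (-0.1963)(0.9573) + (0.9805)(0.2892)(-0.9781) = -0.4653, so φ₂ = -27.73°.
Δλ = atan2(sin θ sin δ cos φ₁, cos δ − sin φ₁ sin φ₂) = atan2(-0.0590, 0.8660) = -3.895°.
λ₂ = 79.690° − 3.895° = 75.80°.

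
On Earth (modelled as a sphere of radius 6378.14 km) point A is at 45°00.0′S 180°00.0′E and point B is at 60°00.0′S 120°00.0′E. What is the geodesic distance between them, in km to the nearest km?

4218 km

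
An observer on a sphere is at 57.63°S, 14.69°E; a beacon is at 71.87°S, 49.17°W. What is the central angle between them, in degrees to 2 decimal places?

With latitudes φ₁ = -57.630°, φ₂ = -71.870° and longitude difference Δλ = -63.860°:
Haversine: a = sin²(Δφ/2) + cos φ₁ cos φ₂ sin²(Δλ/2) = 0.0154 + (0.5354)(0.3112)(0.2797) = 0.06196.
Central angle c = 2·arcsin(√a) = 0.50314 rad.
So the angular separation is 28.83°.

28.83°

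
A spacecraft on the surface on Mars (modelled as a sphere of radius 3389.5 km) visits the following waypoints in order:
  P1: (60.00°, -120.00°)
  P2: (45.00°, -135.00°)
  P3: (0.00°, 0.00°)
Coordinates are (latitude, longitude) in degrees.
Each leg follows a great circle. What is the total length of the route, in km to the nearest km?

8132 km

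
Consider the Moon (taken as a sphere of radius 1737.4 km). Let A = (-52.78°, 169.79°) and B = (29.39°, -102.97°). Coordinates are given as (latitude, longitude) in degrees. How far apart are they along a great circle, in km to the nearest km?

3379 km

With latitudes φ₁ = -52.780°, φ₂ = 29.390° and longitude difference Δλ = 87.240°:
cos c = sin φ₁ sin φ₂ + cos φ₁ cos φ₂ cos Δλ = (-0.7963)(0.4908) + (0.6049)(0.8713)(0.0482) = -0.36542,
so c = arccos(-0.36542) = 1.94488 rad.
Distance = R·c = 1737.4 × 1.9449 ≈ 3379 km.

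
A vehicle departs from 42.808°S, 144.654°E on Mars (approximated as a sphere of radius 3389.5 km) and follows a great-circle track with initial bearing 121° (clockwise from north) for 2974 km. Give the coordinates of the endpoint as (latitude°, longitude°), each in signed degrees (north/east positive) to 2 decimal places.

-46.46°, -142.20°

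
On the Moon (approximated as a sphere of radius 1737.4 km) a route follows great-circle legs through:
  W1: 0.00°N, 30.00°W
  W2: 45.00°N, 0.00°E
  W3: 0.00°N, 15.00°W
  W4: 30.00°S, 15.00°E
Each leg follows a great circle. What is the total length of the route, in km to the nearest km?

4263 km

Leg W1→W2: central angle 0.9117 rad, distance 1584.1 km.
Leg W2→W3: central angle 0.8189 rad, distance 1422.8 km.
Leg W3→W4: central angle 0.7227 rad, distance 1255.7 km.
Total: 1584.1 + 1422.8 + 1255.7 ≈ 4263 km.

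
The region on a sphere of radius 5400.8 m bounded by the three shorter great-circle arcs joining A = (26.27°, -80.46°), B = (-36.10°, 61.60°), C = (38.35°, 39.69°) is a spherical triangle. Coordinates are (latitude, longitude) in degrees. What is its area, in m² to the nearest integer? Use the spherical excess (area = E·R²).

60637955 m²

Side lengths (central angles): a = 1.3466, b = 1.6495, c = 2.5538 rad; semiperimeter s = 2.7750.
By l'Huilier's theorem, tan(E/4) = √[tan(s/2) tan((s−a)/2) tan((s−b)/2) tan((s−c)/2)], giving spherical excess E = 2.0789 rad.
Area = E·R² = 2.0789 × (5400.8)² ≈ 60637955 m².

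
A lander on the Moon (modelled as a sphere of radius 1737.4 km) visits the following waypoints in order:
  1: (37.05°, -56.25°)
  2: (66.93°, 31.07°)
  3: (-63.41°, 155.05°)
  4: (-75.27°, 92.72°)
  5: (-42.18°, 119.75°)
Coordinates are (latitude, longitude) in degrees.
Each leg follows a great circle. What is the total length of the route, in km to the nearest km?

8216 km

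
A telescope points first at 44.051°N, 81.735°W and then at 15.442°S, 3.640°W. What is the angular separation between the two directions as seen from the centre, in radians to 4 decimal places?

In radians: φ₁ = 0.7688, φ₂ = -0.2695, Δλ = 78.095° = 1.3630 rad.
Haversine: a = sin²(Δφ/2) + cos φ₁ cos φ₂ sin²(Δλ/2) = 0.2462 + (0.7187)(0.9639)(0.3969) = 0.52111.
Central angle c = 2·arcsin(√a) = 1.61303 rad.
So the angular separation is 1.6130 rad.

1.6130 rad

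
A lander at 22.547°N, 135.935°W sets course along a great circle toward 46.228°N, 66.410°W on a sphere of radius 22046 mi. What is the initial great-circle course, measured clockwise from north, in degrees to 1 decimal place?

Δλ = 69.525° = 1.2134 rad.
y = sin Δλ · cos φ₂ = (0.9368)(0.6918) = 0.6481
x = cos φ₁ sin φ₂ − sin φ₁ cos φ₂ cos Δλ = (0.9236)(0.7221) − (0.3834)(0.6918)(0.3498) = 0.5741
θ = atan2(y, x) = 48.46°, so the bearing is 48.5°.

48.5°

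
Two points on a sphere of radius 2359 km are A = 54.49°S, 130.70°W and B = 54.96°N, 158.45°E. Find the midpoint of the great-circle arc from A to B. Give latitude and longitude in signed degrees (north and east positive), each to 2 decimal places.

0.29°, -165.89°

Central angle δ = 2.1617 rad. Interpolating on the sphere with fraction f = 0.5:
P = [sin((1−f)δ)·A + sin(fδ)·B] / sin δ = 1.0625·A + 1.0625·B in Cartesian coordinates,
giving P = (-0.9698, -0.2438, 0.0050), i.e. latitude 0.29°, longitude -165.89°.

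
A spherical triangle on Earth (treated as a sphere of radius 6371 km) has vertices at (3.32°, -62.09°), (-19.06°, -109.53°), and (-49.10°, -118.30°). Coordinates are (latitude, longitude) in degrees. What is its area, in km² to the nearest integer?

9888894 km²

Side lengths (central angles): a = 0.5386, b = 1.2453, c = 0.9029 rad; semiperimeter s = 1.3434.
By l'Huilier's theorem, tan(E/4) = √[tan(s/2) tan((s−a)/2) tan((s−b)/2) tan((s−c)/2)], giving spherical excess E = 0.2436 rad.
Area = E·R² = 0.2436 × (6371)² ≈ 9888894 km².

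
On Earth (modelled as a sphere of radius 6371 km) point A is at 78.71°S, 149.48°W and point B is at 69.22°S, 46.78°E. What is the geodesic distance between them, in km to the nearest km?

In radians: φ₁ = -1.3737, φ₂ = -1.2081, Δλ = -163.740° = -2.8578 rad.
cos c = sin φ₁ sin φ₂ + cos φ₁ cos φ₂ cos Δλ = (-0.9806)(-0.9349) + (0.1958)(0.3548)(-0.9600) = 0.85018,
so c = arccos(0.85018) = 0.55447 rad.
Distance = R·c = 6371 × 0.5545 ≈ 3533 km.

3533 km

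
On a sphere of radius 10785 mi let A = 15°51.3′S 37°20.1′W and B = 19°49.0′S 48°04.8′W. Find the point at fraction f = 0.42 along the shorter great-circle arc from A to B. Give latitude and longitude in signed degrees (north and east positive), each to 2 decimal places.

-17.59°, -41.79°

The central angle between A and B is δ = 0.1914 rad.
With f = 0.42, the slerp weights are sin((1−f)δ)/sin δ = 0.5824 and sin(fδ)/sin δ = 0.4221.
Weighted sum of the unit vectors: (0.5824)·(0.7649,-0.5834,-0.2732) + (0.4221)·(0.6285,-0.7000,-0.3390) = (0.7107, -0.6352, -0.3022).
Converting back: φ = atan2(z, √(x²+y²)) = -17.59°, λ = atan2(y, x) = -41.79°.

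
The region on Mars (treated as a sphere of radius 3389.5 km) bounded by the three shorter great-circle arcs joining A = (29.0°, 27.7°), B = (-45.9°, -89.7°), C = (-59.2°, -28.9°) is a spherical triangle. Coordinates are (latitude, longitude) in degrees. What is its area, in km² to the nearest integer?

Side lengths (central angles): a = 0.6589, b = 1.7415, c = 2.2501 rad; semiperimeter s = 2.3253.
By l'Huilier's theorem, tan(E/4) = √[tan(s/2) tan((s−a)/2) tan((s−b)/2) tan((s−c)/2)], giving spherical excess E = 0.6717 rad.
Area = E·R² = 0.6717 × (3389.5)² ≈ 7717109 km².

7717109 km²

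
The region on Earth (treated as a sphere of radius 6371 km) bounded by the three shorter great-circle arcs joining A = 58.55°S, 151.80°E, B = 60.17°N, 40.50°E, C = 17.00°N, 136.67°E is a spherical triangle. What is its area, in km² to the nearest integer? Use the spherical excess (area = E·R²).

43964075 km²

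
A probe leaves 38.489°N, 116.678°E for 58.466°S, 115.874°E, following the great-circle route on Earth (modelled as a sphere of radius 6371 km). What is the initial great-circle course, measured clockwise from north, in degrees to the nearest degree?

180°

With φ₁ = 0.6718, φ₂ = -1.0204, Δλ = -0.0140 rad, the forward-azimuth formula gives
θ = atan2( sin Δλ cos φ₂ , cos φ₁ sin φ₂ − sin φ₁ cos φ₂ cos Δλ ) = atan2(-0.0073, -0.9926) = -179.58°.
Adding 360° brings this into [0°, 360°): 180°.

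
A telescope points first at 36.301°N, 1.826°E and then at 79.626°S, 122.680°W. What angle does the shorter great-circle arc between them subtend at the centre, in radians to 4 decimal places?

Let φ₁ = 0.6336 rad, φ₂ = -1.3897 rad, and Δλ = -2.1730 rad.
Haversine: a = sin²(Δφ/2) + cos φ₁ cos φ₂ sin²(Δλ/2) = 0.7186 + (0.8059)(0.1801)(0.7832) = 0.83228.
Central angle c = 2·arcsin(√a) = 2.29770 rad.
So the angular separation is 2.2977 rad.

2.2977 rad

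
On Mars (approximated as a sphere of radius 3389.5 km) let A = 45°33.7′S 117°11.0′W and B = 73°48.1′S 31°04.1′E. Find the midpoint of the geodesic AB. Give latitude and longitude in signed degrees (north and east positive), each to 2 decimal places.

-73.83°, -99.59°

Central angle δ = 1.0244 rad. Interpolating on the sphere with fraction f = 0.5:
P = [sin((1−f)δ)·A + sin(fδ)·B] / sin δ = 0.5736·A + 0.5736·B in Cartesian coordinates,
giving P = (-0.0464, -0.2747, -0.9604), i.e. latitude -73.83°, longitude -99.59°.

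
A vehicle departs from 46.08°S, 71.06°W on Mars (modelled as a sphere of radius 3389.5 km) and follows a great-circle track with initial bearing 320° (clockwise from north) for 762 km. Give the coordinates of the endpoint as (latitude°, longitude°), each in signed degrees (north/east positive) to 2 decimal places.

Angular distance δ = d/R = 762/3389.5 = 0.22481 rad; initial bearing θ = 5.5851 rad.
sin φ₂ = sin φ₁ cos δ + cos φ₁ sin δ cos θ = (-0.7203)(0.9748) + (0.6937)(0.2229)(0.7660) = -0.5837, so φ₂ = -35.71°.
Δλ = atan2(sin θ sin δ cos φ₁, cos δ − sin φ₁ sin φ₂) = atan2(-0.0994, 0.5544) = -10.165°.
λ₂ = -71.060° − 10.165° = -81.22°.

-35.71°, -81.22°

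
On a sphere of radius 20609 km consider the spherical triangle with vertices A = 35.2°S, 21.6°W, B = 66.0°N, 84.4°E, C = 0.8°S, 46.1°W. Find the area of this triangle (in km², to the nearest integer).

436449641 km²

Side lengths (central angles): a = 1.8513, b = 0.7204, c = 2.2373 rad; semiperimeter s = 2.4045.
By l'Huilier's theorem, tan(E/4) = √[tan(s/2) tan((s−a)/2) tan((s−b)/2) tan((s−c)/2)], giving spherical excess E = 1.0276 rad.
Area = E·R² = 1.0276 × (20609)² ≈ 436449641 km².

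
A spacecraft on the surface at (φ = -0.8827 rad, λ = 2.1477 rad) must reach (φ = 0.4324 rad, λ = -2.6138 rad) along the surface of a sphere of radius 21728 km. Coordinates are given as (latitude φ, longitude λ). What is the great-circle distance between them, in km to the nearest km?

40646 km

In radians: φ₁ = -0.8827, φ₂ = 0.4324, Δλ = 87.186° = 1.5217 rad.
cos c = sin φ₁ sin φ₂ + cos φ₁ cos φ₂ cos Δλ = (-0.7725)(0.4191) + (0.6351)(0.9080)(0.0491) = -0.29539,
so c = arccos(-0.29539) = 1.87066 rad.
Distance = R·c = 21728 × 1.8707 ≈ 40646 km.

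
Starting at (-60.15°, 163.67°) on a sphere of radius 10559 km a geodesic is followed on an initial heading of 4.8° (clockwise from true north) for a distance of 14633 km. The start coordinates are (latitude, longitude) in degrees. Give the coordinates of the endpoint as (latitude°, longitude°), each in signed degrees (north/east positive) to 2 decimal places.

Angular distance δ = d/R = 14633/10559 = 1.38583 rad; initial bearing θ = 0.0838 rad.
sin φ₂ = sin φ₁ cos δ + cos φ₁ sin δ cos θ = (-0.8673)(0.1839) + (0.4977)(0.9829)(0.9965) = 0.3280, so φ₂ = 19.15°.
Δλ = atan2(sin θ sin δ cos φ₁, cos δ − sin φ₁ sin φ₂) = atan2(0.0409, 0.4684) = 4.995°.
λ₂ = 163.670° + 4.995° = 168.66°.

19.15°, 168.66°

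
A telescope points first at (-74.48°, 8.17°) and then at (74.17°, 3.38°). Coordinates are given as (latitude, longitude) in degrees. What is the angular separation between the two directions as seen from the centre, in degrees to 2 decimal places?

148.68°

With latitudes φ₁ = -74.480°, φ₂ = 74.170° and longitude difference Δλ = -4.790°:
Haversine: a = sin²(Δφ/2) + cos φ₁ cos φ₂ sin²(Δλ/2) = 0.9270 + (0.2676)(0.2728)(0.0017) = 0.92713.
Central angle c = 2·arcsin(√a) = 2.59492 rad.
So the angular separation is 148.68°.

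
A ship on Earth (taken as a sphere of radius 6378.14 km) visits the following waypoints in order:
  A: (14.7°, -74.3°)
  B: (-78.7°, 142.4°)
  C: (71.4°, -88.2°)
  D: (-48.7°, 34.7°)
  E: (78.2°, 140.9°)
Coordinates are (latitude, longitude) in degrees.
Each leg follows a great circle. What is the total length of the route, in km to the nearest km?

62973 km

Leg A→B: central angle 1.9832 rad, distance 12649.0 km.
Leg B→C: central angle 2.8922 rad, distance 18446.9 km.
Leg C→D: central angle 2.5434 rad, distance 16222.3 km.
Leg D→E: central angle 2.4544 rad, distance 15654.6 km.
Total: 12649.0 + 18446.9 + 16222.3 + 15654.6 ≈ 62973 km.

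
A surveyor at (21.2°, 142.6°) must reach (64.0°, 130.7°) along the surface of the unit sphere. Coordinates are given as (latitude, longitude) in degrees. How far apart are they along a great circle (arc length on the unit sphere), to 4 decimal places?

Let φ₁ = 0.3700 rad, φ₂ = 1.1170 rad, and Δλ = -0.2077 rad.
Haversine: a = sin²(Δφ/2) + cos φ₁ cos φ₂ sin²(Δλ/2) = 0.1331 + (0.9323)(0.4384)(0.0107) = 0.13753.
Central angle c = 2·arcsin(√a) = 0.75984 rad.
On the unit sphere the arc length equals the central angle: 0.7598.

0.7598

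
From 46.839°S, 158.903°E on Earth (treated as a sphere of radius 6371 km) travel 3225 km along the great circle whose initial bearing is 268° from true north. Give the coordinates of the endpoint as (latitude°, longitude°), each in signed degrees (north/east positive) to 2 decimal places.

Angular distance δ = d/R = 3225/6371 = 0.50620 rad; initial bearing θ = 4.6775 rad.
sin φ₂ = sin φ₁ cos δ + cos φ₁ sin δ cos θ = (-0.7294)(0.8746) + (0.6841)(0.4849)(-0.0349) = -0.6495, so φ₂ = -40.51°.
Δλ = atan2(sin θ sin δ cos φ₁, cos δ − sin φ₁ sin φ₂) = atan2(-0.3315, 0.4008) = -39.591°.
λ₂ = 158.903° − 39.591° = 119.31°.

-40.51°, 119.31°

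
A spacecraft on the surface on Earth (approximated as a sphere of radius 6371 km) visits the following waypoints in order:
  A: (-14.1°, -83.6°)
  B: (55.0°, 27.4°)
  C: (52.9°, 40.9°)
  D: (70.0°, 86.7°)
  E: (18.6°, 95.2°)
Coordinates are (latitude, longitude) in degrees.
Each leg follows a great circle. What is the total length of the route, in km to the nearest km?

22248 km

Leg A→B: central angle 1.9811 rad, distance 12621.8 km.
Leg B→C: central angle 0.1432 rad, distance 912.1 km.
Leg C→D: central angle 0.4661 rad, distance 2969.7 km.
Leg D→E: central angle 0.9016 rad, distance 5744.4 km.
Total: 12621.8 + 912.1 + 2969.7 + 5744.4 ≈ 22248 km.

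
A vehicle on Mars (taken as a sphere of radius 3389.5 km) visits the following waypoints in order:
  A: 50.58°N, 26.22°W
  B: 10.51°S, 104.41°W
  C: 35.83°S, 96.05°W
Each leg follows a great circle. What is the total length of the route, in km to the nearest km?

6932 km

Leg A→B: central angle 1.5839 rad, distance 5368.7 km.
Leg B→C: central angle 0.4613 rad, distance 1563.7 km.
Total: 5368.7 + 1563.7 ≈ 6932 km.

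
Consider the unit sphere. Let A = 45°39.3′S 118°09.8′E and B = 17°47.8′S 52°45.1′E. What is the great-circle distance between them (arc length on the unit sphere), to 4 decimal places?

1.0524

Let φ₁ = -0.7968 rad, φ₂ = -0.3106 rad, and Δλ = -1.1416 rad.
cos c = sin φ₁ sin φ₂ + cos φ₁ cos φ₂ cos Δλ = (-0.7151)(-0.3056) + (0.6990)(0.9521)(0.4161) = 0.49550,
so c = arccos(0.49550) = 1.05239 rad.
On the unit sphere the arc length equals the central angle: 1.0524.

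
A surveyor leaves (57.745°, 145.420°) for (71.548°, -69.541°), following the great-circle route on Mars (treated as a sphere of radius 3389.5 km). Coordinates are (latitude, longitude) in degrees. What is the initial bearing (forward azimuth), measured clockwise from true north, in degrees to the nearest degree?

Δλ = 145.039° = 2.5314 rad.
y = sin Δλ · cos φ₂ = (0.5730)(0.3165) = 0.1814
x = cos φ₁ sin φ₂ − sin φ₁ cos φ₂ cos Δλ = (0.5337)(0.9486) − (0.8457)(0.3165)(-0.8195) = 0.7256
θ = atan2(y, x) = 14.03°, so the bearing is 14°.

14°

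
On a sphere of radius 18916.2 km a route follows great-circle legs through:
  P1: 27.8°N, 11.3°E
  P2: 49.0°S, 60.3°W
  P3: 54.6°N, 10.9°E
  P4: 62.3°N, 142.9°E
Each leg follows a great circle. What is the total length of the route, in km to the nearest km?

Leg P1→P2: central angle 1.7404 rad, distance 32922.0 km.
Leg P2→P3: central angle 2.0860 rad, distance 39459.1 km.
Leg P3→P4: central angle 0.9985 rad, distance 18888.6 km.
Total: 32922.0 + 39459.1 + 18888.6 ≈ 91270 km.

91270 km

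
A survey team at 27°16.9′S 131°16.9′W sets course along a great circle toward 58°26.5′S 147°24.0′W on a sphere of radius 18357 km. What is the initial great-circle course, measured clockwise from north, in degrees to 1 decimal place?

195.4°

Δλ = -16.118° = -0.2813 rad.
y = sin Δλ · cos φ₂ = (-0.2776)(0.5234) = -0.1453
x = cos φ₁ sin φ₂ − sin φ₁ cos φ₂ cos Δλ = (0.8888)(-0.8521) − (-0.4584)(0.5234)(0.9607) = -0.5269
θ = atan2(y, x) = -164.58°; adding 360° gives 195.4°.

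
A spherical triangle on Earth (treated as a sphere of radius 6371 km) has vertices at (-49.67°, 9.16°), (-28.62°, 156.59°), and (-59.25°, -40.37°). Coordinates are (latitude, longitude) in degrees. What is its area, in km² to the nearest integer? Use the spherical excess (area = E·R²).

22006464 km²

Side lengths (central angles): a = 1.5884, b = 0.5157, c = 1.6847 rad; semiperimeter s = 1.8944.
By l'Huilier's theorem, tan(E/4) = √[tan(s/2) tan((s−a)/2) tan((s−b)/2) tan((s−c)/2)], giving spherical excess E = 0.5422 rad.
Area = E·R² = 0.5422 × (6371)² ≈ 22006464 km².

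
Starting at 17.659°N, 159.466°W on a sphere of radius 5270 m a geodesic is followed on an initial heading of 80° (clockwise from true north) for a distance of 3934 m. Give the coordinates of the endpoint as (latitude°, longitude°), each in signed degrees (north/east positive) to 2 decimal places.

Angular distance δ = d/R = 3934/5270 = 0.74649 rad; initial bearing θ = 1.3963 rad.
sin φ₂ = sin φ₁ cos δ + cos φ₁ sin δ cos θ = (0.3034)(0.7341) + (0.9529)(0.6791)(0.1736) = 0.3350, so φ₂ = 19.58°.
Δλ = atan2(sin θ sin δ cos φ₁, cos δ − sin φ₁ sin φ₂) = atan2(0.6372, 0.6324) = 45.216°.
λ₂ = -159.466° + 45.216° = -114.25°.

19.58°, -114.25°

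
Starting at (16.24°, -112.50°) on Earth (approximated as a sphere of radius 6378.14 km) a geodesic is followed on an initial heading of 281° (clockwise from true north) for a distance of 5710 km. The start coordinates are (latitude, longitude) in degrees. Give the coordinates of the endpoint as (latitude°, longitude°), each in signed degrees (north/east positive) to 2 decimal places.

Angular distance δ = d/R = 5710/6378.14 = 0.89525 rad; initial bearing θ = 4.9044 rad.
sin φ₂ = sin φ₁ cos δ + cos φ₁ sin δ cos θ = (0.2797)(0.6253) + (0.9601)(0.7804)(0.1908) = 0.3178, so φ₂ = 18.53°.
Δλ = atan2(sin θ sin δ cos φ₁, cos δ − sin φ₁ sin φ₂) = atan2(-0.7355, 0.5364) = -53.893°.
λ₂ = -112.500° − 53.893° = -166.39°.

18.53°, -166.39°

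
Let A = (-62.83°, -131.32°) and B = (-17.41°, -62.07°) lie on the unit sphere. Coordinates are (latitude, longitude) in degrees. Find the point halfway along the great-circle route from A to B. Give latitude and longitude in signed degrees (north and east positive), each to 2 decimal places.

-44.86°, -83.01°

Central angle δ = 1.1367 rad. Interpolating on the sphere with fraction f = 0.5:
P = [sin((1−f)δ)·A + sin(fδ)·B] / sin δ = 0.5933·A + 0.5933·B in Cartesian coordinates,
giving P = (0.0863, -0.7036, -0.7053), i.e. latitude -44.86°, longitude -83.01°.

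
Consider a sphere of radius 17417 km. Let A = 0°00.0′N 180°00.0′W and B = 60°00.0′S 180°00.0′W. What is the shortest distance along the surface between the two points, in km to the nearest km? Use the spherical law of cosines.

In radians: φ₁ = 0.0000, φ₂ = -1.0472, Δλ = 0.000° = 0.0000 rad.
cos c = sin φ₁ sin φ₂ + cos φ₁ cos φ₂ cos Δλ = (0.0000)(-0.8660) + (1.0000)(0.5000)(1.0000) = 0.50000,
so c = arccos(0.50000) = 1.04720 rad.
Distance = R·c = 17417 × 1.0472 ≈ 18239 km.

18239 km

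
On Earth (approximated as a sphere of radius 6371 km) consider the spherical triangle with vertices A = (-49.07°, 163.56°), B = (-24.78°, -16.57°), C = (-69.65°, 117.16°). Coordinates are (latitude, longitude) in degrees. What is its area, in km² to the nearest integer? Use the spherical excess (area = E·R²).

11115511 km²

Side lengths (central angles): a = 1.3952, b = 0.5247, c = 1.8527 rad; semiperimeter s = 1.8863.
By l'Huilier's theorem, tan(E/4) = √[tan(s/2) tan((s−a)/2) tan((s−b)/2) tan((s−c)/2)], giving spherical excess E = 0.2739 rad.
Area = E·R² = 0.2739 × (6371)² ≈ 11115511 km².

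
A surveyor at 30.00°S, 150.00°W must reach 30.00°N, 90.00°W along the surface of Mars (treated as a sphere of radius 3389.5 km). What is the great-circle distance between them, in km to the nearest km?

In radians: φ₁ = -0.5236, φ₂ = 0.5236, Δλ = 60.000° = 1.0472 rad.
Haversine: a = sin²(Δφ/2) + cos φ₁ cos φ₂ sin²(Δλ/2) = 0.2500 + (0.8660)(0.8660)(0.2500) = 0.43750.
Central angle c = 2·arcsin(√a) = 1.44547 rad.
Distance = R·c = 3389.5 × 1.4455 ≈ 4899 km.

4899 km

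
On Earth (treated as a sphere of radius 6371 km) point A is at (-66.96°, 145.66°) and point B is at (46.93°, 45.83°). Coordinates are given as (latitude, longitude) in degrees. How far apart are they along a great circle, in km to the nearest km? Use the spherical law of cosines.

Let φ₁ = -1.1687 rad, φ₂ = 0.8191 rad, and Δλ = -1.7424 rad.
cos c = sin φ₁ sin φ₂ + cos φ₁ cos φ₂ cos Δλ = (-0.9202)(0.7305) + (0.3914)(0.6829)(-0.1707) = -0.71788,
so c = arccos(-0.71788) = 2.37154 rad.
Distance = R·c = 6371 × 2.3715 ≈ 15109 km.

15109 km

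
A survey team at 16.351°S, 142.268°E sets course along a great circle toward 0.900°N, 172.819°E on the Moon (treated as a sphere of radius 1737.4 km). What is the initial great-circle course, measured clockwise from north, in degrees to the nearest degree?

Δλ = 30.551° = 0.5332 rad.
y = sin Δλ · cos φ₂ = (0.5083)(0.9999) = 0.5082
x = cos φ₁ sin φ₂ − sin φ₁ cos φ₂ cos Δλ = (0.9596)(0.0157) − (-0.2815)(0.9999)(0.8612) = 0.2575
θ = atan2(y, x) = 63.13°, so the bearing is 63°.

63°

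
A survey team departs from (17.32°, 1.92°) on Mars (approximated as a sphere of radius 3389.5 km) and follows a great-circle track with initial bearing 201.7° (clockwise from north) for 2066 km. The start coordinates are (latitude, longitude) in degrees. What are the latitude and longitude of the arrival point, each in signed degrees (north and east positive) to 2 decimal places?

Angular distance δ = d/R = 2066/3389.5 = 0.60953 rad; initial bearing θ = 3.5203 rad.
sin φ₂ = sin φ₁ cos δ + cos φ₁ sin δ cos θ = (0.2977)(0.8199) + (0.9547)(0.5725)(-0.9291) = -0.2637, so φ₂ = -15.29°.
Δλ = atan2(sin θ sin δ cos φ₁, cos δ − sin φ₁ sin φ₂) = atan2(-0.2021, 0.8984) = -12.676°.
λ₂ = 1.920° − 12.676° = -10.76°.

-15.29°, -10.76°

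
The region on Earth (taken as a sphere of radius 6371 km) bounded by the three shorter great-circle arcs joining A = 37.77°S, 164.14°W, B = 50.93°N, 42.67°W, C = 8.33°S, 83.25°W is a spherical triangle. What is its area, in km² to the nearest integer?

Side lengths (central angles): a = 1.2013, b = 1.3566, c = 2.3974 rad; semiperimeter s = 2.4776.
By l'Huilier's theorem, tan(E/4) = √[tan(s/2) tan((s−a)/2) tan((s−b)/2) tan((s−c)/2)], giving spherical excess E = 0.9151 rad.
Area = E·R² = 0.9151 × (6371)² ≈ 37141714 km².

37141714 km²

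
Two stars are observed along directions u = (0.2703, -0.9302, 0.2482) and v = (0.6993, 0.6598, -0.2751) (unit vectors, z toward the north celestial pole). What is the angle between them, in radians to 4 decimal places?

2.0863 rad

u·v = -0.4930; |u| = 1.0000, |v| = 1.0000.
cos θ = (u·v)/(|u||v|) = -0.4930, so θ = 2.0863 rad.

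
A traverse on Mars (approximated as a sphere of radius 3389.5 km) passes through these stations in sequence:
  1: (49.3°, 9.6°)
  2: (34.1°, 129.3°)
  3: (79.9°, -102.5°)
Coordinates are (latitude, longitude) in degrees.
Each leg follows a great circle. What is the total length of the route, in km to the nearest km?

8484 km

Leg 1→2: central angle 1.4126 rad, distance 4788.1 km.
Leg 2→3: central angle 1.0904 rad, distance 3695.8 km.
Total: 4788.1 + 3695.8 ≈ 8484 km.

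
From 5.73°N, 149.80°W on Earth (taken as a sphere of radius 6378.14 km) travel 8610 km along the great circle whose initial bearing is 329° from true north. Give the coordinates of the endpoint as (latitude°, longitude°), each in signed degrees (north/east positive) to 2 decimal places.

Angular distance δ = d/R = 8610/6378.14 = 1.34992 rad; initial bearing θ = 5.7421 rad.
sin φ₂ = sin φ₁ cos δ + cos φ₁ sin δ cos θ = (0.0998)(0.2191) + (0.9950)(0.9757)(0.8572) = 0.8540, so φ₂ = 58.65°.
Δλ = atan2(sin θ sin δ cos φ₁, cos δ − sin φ₁ sin φ₂) = atan2(-0.5000, 0.1338) = -75.018°.
λ₂ = -149.800° − 75.018° = -224.82° → 135.18° after wrapping to (−180°, 180°].

58.65°, 135.18°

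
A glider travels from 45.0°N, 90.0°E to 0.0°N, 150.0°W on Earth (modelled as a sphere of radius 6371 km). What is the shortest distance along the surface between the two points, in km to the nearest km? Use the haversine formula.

12310 km

In radians: φ₁ = 0.7854, φ₂ = 0.0000, Δλ = 120.000° = 2.0944 rad.
Haversine: a = sin²(Δφ/2) + cos φ₁ cos φ₂ sin²(Δλ/2) = 0.1464 + (0.7071)(1.0000)(0.7500) = 0.67678.
Central angle c = 2·arcsin(√a) = 1.93216 rad.
Distance = R·c = 6371 × 1.9322 ≈ 12310 km.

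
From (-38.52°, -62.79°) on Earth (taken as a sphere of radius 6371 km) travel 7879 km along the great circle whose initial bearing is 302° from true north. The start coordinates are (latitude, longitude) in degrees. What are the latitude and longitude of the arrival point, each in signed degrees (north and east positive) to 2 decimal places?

10.80°, -117.44°

Angular distance δ = d/R = 7879/6371 = 1.23670 rad; initial bearing θ = 5.2709 rad.
sin φ₂ = sin φ₁ cos δ + cos φ₁ sin δ cos θ = (-0.6228)(0.3279) + (0.7824)(0.9447)(0.5299) = 0.1875, so φ₂ = 10.80°.
Δλ = atan2(sin θ sin δ cos φ₁, cos δ − sin φ₁ sin φ₂) = atan2(-0.6268, 0.4447) = -54.648°.
λ₂ = -62.790° − 54.648° = -117.44°.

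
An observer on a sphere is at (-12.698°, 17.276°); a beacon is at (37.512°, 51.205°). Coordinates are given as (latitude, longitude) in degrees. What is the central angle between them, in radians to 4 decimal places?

1.0377 rad

Let φ₁ = -0.2216 rad, φ₂ = 0.6547 rad, and Δλ = 0.5922 rad.
Haversine: a = sin²(Δφ/2) + cos φ₁ cos φ₂ sin²(Δλ/2) = 0.1800 + (0.9755)(0.7932)(0.0851) = 0.24589.
Central angle c = 2·arcsin(√a) = 1.03768 rad.
So the angular separation is 1.0377 rad.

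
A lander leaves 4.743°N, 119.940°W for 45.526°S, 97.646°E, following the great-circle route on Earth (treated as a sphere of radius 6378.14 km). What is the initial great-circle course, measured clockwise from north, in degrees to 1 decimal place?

212.7°

With φ₁ = 0.0828, φ₂ = -0.7946, Δλ = -2.4856 rad, the forward-azimuth formula gives
θ = atan2( sin Δλ cos φ₂ , cos φ₁ sin φ₂ − sin φ₁ cos φ₂ cos Δλ ) = atan2(-0.4273, -0.6652) = -147.28°.
Adding 360° brings this into [0°, 360°): 212.7°.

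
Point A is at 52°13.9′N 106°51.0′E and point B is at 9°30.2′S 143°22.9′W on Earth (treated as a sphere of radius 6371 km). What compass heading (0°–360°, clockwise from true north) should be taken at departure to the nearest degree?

80°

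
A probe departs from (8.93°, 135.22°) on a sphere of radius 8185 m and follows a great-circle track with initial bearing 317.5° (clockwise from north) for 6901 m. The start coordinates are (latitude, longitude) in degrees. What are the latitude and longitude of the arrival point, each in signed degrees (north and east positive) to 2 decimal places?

Angular distance δ = d/R = 6901/8185 = 0.84313 rad; initial bearing θ = 5.5414 rad.
sin φ₂ = sin φ₁ cos δ + cos φ₁ sin δ cos θ = (0.1552)(0.6651) + (0.9879)(0.7467)(0.7373) = 0.6471, so φ₂ = 40.32°.
Δλ = atan2(sin θ sin δ cos φ₁, cos δ − sin φ₁ sin φ₂) = atan2(-0.4984, 0.5647) = -41.430°.
λ₂ = 135.220° − 41.430° = 93.79°.

40.32°, 93.79°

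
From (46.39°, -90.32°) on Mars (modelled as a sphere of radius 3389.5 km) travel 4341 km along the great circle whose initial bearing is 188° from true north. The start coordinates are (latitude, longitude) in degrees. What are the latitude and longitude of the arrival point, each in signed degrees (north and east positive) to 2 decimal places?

-26.58°, -98.90°

Angular distance δ = d/R = 4341/3389.5 = 1.28072 rad; initial bearing θ = 3.2812 rad.
sin φ₂ = sin φ₁ cos δ + cos φ₁ sin δ cos θ = (0.7241)(0.2860) + (0.6897)(0.9582)(-0.9903) = -0.4474, so φ₂ = -26.58°.
Δλ = atan2(sin θ sin δ cos φ₁, cos δ − sin φ₁ sin φ₂) = atan2(-0.0920, 0.6100) = -8.576°.
λ₂ = -90.320° − 8.576° = -98.90°.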